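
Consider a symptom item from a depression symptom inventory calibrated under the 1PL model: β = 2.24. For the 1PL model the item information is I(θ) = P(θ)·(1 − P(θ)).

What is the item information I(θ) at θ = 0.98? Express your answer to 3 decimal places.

P = 1/(1+e^{1.2600}) = 0.2210
P(1−P) = 0.2210 × 0.7790 = 0.1721
I = P(1−P) = 0.17214

0.172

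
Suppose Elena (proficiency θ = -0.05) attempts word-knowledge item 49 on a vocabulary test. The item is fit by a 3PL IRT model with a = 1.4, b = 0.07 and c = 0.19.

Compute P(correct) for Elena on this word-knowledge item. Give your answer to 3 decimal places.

0.561

P(θ) = c + (1 − c) · 1 / (1 + exp(−a(θ − b)))
Exponent: 1.4 × (-0.05 − 0.07) = -0.1680
1/(1 + e^{0.1680}) = 0.4581
P = 0.19 + 0.81 × 0.4581 = 0.5611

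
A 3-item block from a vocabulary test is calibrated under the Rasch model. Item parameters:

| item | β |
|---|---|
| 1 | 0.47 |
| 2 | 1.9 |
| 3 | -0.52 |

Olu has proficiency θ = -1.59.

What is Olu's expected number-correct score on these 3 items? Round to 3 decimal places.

0.398

P(θ) = 1 / (1 + exp(−(θ − β)))
P_1 = 1/(1+e^{2.0600}) = 0.1130
P_2 = 1/(1+e^{3.4900}) = 0.0296
P_3 = 1/(1+e^{1.0700}) = 0.2554
E[score] = 0.1130 + 0.0296 + 0.2554 = 0.3980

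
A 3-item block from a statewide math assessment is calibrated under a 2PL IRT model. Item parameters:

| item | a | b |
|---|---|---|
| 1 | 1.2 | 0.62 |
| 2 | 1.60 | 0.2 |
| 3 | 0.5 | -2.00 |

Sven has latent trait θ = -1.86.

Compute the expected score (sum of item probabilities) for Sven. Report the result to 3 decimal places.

0.602

P(θ) = 1 / (1 + exp(−a(θ − b)))
P_1 = 1/(1+e^{2.9760}) = 0.0485
P_2 = 1/(1+e^{3.2960}) = 0.0357
P_3 = 1/(1+e^{-0.0700}) = 0.5175
E[score] = 0.0485 + 0.0357 + 0.5175 = 0.6017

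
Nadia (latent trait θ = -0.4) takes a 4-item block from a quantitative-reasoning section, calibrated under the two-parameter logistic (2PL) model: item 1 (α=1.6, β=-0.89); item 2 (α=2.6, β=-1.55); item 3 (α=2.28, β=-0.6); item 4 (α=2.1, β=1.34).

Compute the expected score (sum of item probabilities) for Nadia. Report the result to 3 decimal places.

P(θ) = 1 / (1 + exp(−α(θ − β)))
P_1 = 1/(1+e^{-0.7840}) = 0.6865
P_2 = 1/(1+e^{-2.9900}) = 0.9521
P_3 = 1/(1+e^{-0.4560}) = 0.6121
P_4 = 1/(1+e^{3.6540}) = 0.0252
E[score] = 0.6865 + 0.9521 + 0.6121 + 0.0252 = 2.2760

2.276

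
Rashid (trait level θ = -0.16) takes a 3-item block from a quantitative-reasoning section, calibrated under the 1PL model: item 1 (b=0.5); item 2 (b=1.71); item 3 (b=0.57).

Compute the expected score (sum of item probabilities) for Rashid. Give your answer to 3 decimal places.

0.799

P(θ) = 1 / (1 + exp(−(θ − b)))
P_1 = 1/(1+e^{0.6600}) = 0.3407
P_2 = 1/(1+e^{1.8700}) = 0.1335
P_3 = 1/(1+e^{0.7300}) = 0.3252
E[score] = 0.3407 + 0.1335 + 0.3252 = 0.7995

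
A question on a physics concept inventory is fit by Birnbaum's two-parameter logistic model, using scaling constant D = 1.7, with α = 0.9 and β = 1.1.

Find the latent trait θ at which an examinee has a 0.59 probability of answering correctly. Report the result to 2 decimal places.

P(θ) = 1 / (1 + exp(−D·α(θ − β)))
logit = ln(0.5900/0.4100) = 0.3640
θ = β + logit/(1.7·α) = 1.1 + 0.3640/1.5300 = 1.3379

1.34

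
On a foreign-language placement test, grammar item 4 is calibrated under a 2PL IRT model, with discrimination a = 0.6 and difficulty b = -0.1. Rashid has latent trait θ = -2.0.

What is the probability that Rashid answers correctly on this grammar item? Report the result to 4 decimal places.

P(θ) = 1 / (1 + exp(−a(θ − b)))
Exponent: 0.6 × (-2.0 − (-0.1)) = -1.1400
1/(1 + e^{1.1400}) = 0.2423

0.2423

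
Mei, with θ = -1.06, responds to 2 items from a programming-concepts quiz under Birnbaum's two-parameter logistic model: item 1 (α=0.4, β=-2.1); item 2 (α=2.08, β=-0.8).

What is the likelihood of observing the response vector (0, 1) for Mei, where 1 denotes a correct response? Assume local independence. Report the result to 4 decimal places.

P(θ) = 1 / (1 + exp(−α(θ − β)))
P_1 = 1/(1+e^{-0.4160}) = 0.6025
P_2 = 1/(1+e^{0.5408}) = 0.3680
L = (1−P_1) × P_2 = 0.3975 × 0.3680 = 0.14627

0.1463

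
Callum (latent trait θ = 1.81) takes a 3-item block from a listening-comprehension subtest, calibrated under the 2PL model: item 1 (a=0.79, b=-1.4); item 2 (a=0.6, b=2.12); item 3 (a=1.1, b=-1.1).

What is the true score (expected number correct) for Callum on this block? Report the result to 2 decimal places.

2.34

P(θ) = 1 / (1 + exp(−a(θ − b)))
P_1 = 1/(1+e^{-2.5359}) = 0.9266
P_2 = 1/(1+e^{0.1860}) = 0.4536
P_3 = 1/(1+e^{-3.2010}) = 0.9609
E[score] = 0.9266 + 0.4536 + 0.9609 = 2.3411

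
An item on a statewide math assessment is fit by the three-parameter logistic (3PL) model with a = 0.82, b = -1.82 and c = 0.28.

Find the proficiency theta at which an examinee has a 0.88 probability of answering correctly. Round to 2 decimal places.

P(theta) = c + (1 − c) · 1 / (1 + exp(−a(theta − b)))
Remove guessing floor: (0.88 − 0.28)/(1 − 0.28) = 0.8333
logit = ln(0.8333/0.1667) = 1.6094
theta = b + logit/(a) = -1.82 + 1.6094/0.8200 = 0.1427

0.14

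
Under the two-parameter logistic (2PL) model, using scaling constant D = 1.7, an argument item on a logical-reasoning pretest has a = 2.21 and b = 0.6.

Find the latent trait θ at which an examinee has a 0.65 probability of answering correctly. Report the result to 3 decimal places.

0.765

P(θ) = 1 / (1 + exp(−D·a(θ − b)))
logit = ln(0.6500/0.3500) = 0.6190
θ = b + logit/(1.7·a) = 0.6 + 0.6190/3.7570 = 0.7648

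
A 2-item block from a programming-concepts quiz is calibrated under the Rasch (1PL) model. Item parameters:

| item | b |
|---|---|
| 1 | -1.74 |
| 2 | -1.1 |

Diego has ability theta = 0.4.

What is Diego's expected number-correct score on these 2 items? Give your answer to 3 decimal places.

P(theta) = 1 / (1 + exp(−(theta − b)))
P_1 = 1/(1+e^{-2.1400}) = 0.8947
P_2 = 1/(1+e^{-1.5000}) = 0.8176
E[score] = 0.8947 + 0.8176 = 1.7123

1.712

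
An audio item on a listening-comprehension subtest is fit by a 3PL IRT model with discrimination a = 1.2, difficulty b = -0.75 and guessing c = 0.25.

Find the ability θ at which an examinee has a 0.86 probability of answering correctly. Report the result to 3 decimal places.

0.477

P(θ) = c + (1 − c) · 1 / (1 + exp(−a(θ − b)))
Remove guessing floor: (0.86 − 0.25)/(1 − 0.25) = 0.8133
logit = ln(0.8133/0.1867) = 1.4718
θ = b + logit/(a) = -0.75 + 1.4718/1.2000 = 0.4765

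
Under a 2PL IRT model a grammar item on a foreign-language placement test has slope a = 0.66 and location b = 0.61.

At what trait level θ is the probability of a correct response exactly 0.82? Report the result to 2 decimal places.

P(θ) = 1 / (1 + exp(−a(θ − b)))
logit = ln(0.8200/0.1800) = 1.5163
θ = b + logit/(a) = 0.61 + 1.5163/0.6600 = 2.9075

2.91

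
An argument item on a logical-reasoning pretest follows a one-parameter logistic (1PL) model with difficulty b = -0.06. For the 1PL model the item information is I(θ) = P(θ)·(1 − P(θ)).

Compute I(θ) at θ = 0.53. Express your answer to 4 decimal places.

0.2294

P = 1/(1+e^{-0.5900}) = 0.6434
P(1−P) = 0.6434 × 0.3566 = 0.2294
I = P(1−P) = 0.22945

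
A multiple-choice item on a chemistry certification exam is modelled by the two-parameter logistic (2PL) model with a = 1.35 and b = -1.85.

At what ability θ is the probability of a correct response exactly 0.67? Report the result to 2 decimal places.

P(θ) = 1 / (1 + exp(−a(θ − b)))
logit = ln(0.6700/0.3300) = 0.7082
θ = b + logit/(a) = -1.85 + 0.7082/1.3500 = -1.3254

-1.33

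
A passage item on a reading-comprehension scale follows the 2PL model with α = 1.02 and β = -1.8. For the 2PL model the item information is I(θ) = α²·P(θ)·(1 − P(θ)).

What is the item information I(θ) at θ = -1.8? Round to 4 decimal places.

0.2601

P = 1/(1+e^{0.0000}) = 0.5000
P(1−P) = 0.5000 × 0.5000 = 0.2500
I = α² × P(1−P) = 1.02² × 0.2500 = 0.26010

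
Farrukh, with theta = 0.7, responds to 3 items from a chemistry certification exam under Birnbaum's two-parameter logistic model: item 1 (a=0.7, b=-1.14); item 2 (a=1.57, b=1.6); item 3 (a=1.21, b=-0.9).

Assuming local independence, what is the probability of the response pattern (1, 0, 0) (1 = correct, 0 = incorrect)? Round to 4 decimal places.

P(theta) = 1 / (1 + exp(−a(theta − b)))
P_1 = 1/(1+e^{-1.2880}) = 0.7838
P_2 = 1/(1+e^{1.4130}) = 0.1958
P_3 = 1/(1+e^{-1.9360}) = 0.8739
L = P_1 × (1−P_2) × (1−P_3) = 0.7838 × 0.8042 × 0.1261 = 0.07948

0.0795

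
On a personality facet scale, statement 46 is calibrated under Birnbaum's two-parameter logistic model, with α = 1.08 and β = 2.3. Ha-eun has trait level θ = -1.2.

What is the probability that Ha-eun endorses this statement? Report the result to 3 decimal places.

P(θ) = 1 / (1 + exp(−α(θ − β)))
Exponent: 1.08 × (-1.2 − 2.3) = -3.7800
1/(1 + e^{3.7800}) = 0.0223

0.022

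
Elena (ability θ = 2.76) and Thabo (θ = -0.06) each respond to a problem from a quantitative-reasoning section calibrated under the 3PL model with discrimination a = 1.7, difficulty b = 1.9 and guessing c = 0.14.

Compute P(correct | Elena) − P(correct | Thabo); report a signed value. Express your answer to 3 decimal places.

P(θ) = c + (1 − c) · 1 / (1 + exp(−a(θ − b)))
P(Elena) = 0.8382  [exponent 1.4620]
P(Thabo) = 0.1697  [exponent -3.3320]
Difference = 0.8382 − 0.1697 = 0.6685

0.669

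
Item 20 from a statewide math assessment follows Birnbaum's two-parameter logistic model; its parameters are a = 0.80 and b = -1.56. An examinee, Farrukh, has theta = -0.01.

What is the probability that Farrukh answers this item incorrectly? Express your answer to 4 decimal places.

P(theta) = 1 / (1 + exp(−a(theta − b)))
Exponent: 0.80 × (-0.01 − (-1.56)) = 1.2400
1/(1 + e^{-1.2400}) = 0.7756
P(incorrect) = 1 − 0.7756 = 0.2244

0.2244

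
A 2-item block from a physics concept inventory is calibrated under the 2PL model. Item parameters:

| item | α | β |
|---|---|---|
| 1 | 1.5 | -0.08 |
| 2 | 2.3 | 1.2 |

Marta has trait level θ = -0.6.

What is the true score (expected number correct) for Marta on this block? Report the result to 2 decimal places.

P(θ) = 1 / (1 + exp(−α(θ − β)))
P_1 = 1/(1+e^{0.7800}) = 0.3143
P_2 = 1/(1+e^{4.1400}) = 0.0157
E[score] = 0.3143 + 0.0157 = 0.3300

0.33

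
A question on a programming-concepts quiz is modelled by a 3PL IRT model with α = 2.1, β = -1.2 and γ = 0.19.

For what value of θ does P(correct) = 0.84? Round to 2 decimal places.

P(θ) = γ + (1 − γ) · 1 / (1 + exp(−α(θ − β)))
Remove guessing floor: (0.84 − 0.19)/(1 − 0.19) = 0.8025
logit = ln(0.8025/0.1975) = 1.4018
θ = β + logit/(α) = -1.2 + 1.4018/2.1000 = -0.5325

-0.53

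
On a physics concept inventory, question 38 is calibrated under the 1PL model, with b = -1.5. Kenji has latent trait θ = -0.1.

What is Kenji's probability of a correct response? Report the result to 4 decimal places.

0.8022

P(θ) = 1 / (1 + exp(−(θ − b)))
Exponent: (-0.1 − (-1.5)) = 1.4000
1/(1 + e^{-1.4000}) = 0.8022
P = 0.8022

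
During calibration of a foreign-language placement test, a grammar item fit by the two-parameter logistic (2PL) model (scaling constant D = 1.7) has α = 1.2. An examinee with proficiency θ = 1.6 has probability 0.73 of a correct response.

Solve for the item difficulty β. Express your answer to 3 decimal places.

P(θ) = 1 / (1 + exp(−D·α(θ − β)))
logit(0.73) = ln(0.73/0.27) = 0.9946
β = θ − logit/(1.7·α) = 1.6 − 0.9946/2.0400 = 1.1124

1.112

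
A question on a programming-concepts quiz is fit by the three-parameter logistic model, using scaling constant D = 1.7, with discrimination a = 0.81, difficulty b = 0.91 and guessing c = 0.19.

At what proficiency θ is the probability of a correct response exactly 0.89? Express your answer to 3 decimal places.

P(θ) = c + (1 − c) · 1 / (1 + exp(−D·a(θ − b)))
Remove guessing floor: (0.89 − 0.19)/(1 − 0.19) = 0.8642
logit = ln(0.8642/0.1358) = 1.8506
θ = b + logit/(1.7·a) = 0.91 + 1.8506/1.3770 = 2.2539

2.254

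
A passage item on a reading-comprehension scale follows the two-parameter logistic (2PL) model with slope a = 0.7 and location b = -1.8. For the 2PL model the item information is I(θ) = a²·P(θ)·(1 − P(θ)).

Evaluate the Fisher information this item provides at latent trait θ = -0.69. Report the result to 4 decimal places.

0.1057

P = 1/(1+e^{-0.7770}) = 0.6850
P(1−P) = 0.6850 × 0.3150 = 0.2158
I = a² × P(1−P) = 0.7² × 0.2158 = 0.10572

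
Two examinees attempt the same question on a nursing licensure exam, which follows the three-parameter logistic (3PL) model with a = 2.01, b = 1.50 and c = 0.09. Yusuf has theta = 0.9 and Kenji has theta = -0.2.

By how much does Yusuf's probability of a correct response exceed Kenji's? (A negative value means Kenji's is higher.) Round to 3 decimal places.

0.181

P(theta) = c + (1 − c) · 1 / (1 + exp(−a(theta − b)))
P(Yusuf) = 0.2997  [exponent -1.2060]
P(Kenji) = 0.1189  [exponent -3.4170]
Difference = 0.2997 − 0.1189 = 0.1808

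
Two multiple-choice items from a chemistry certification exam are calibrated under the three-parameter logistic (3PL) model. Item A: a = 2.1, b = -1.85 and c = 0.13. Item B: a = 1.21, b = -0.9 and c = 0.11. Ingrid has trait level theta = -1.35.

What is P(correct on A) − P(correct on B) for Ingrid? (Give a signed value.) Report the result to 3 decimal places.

0.338

P(theta) = c + (1 − c) · 1 / (1 + exp(−a(theta − b)))
P_A = 0.7745
P_B = 0.4368
P_A − P_B = 0.3377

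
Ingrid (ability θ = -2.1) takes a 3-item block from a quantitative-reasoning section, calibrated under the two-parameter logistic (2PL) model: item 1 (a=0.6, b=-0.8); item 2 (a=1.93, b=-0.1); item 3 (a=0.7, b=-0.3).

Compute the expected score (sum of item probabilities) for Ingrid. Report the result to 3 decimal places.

0.556

P(θ) = 1 / (1 + exp(−a(θ − b)))
P_1 = 1/(1+e^{0.7800}) = 0.3143
P_2 = 1/(1+e^{3.8600}) = 0.0206
P_3 = 1/(1+e^{1.2600}) = 0.2210
E[score] = 0.3143 + 0.0206 + 0.2210 = 0.5559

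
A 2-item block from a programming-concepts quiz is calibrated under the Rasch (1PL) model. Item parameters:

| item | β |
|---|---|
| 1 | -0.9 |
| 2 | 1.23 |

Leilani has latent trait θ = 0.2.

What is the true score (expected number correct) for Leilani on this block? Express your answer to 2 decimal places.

1.01

P(θ) = 1 / (1 + exp(−(θ − β)))
P_1 = 1/(1+e^{-1.1000}) = 0.7503
P_2 = 1/(1+e^{1.0300}) = 0.2631
E[score] = 0.7503 + 0.2631 = 1.0133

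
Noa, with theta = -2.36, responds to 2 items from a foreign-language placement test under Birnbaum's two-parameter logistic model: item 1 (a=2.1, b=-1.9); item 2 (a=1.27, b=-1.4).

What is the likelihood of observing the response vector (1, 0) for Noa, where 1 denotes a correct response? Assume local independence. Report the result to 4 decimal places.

P(theta) = 1 / (1 + exp(−a(theta − b)))
P_1 = 1/(1+e^{0.9660}) = 0.2757
P_2 = 1/(1+e^{1.2192}) = 0.2281
L = P_1 × (1−P_2) = 0.2757 × 0.7719 = 0.21280

0.2128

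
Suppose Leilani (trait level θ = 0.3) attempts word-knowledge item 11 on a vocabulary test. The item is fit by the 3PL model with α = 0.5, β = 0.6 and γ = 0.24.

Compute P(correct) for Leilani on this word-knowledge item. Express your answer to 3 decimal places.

P(θ) = γ + (1 − γ) · 1 / (1 + exp(−α(θ − β)))
Exponent: 0.5 × (0.3 − 0.6) = -0.1500
1/(1 + e^{0.1500}) = 0.4626
P = 0.24 + 0.76 × 0.4626 = 0.5916

0.592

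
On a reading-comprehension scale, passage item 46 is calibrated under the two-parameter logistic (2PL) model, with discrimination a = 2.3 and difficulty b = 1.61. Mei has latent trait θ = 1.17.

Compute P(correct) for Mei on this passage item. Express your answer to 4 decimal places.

0.2666

P(θ) = 1 / (1 + exp(−a(θ − b)))
Exponent: 2.3 × (1.17 − 1.61) = -1.0120
1/(1 + e^{1.0120}) = 0.2666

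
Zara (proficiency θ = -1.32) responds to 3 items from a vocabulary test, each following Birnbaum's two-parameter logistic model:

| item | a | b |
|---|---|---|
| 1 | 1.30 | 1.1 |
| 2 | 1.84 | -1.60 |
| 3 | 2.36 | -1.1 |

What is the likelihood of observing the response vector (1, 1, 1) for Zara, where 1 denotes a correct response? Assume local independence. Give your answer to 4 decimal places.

P(θ) = 1 / (1 + exp(−a(θ − b)))
P_1 = 1/(1+e^{3.1460}) = 0.0412
P_2 = 1/(1+e^{-0.5152}) = 0.6260
P_3 = 1/(1+e^{0.5192}) = 0.3730
L = P_1 × P_2 × P_3 = 0.0412 × 0.6260 × 0.3730 = 0.00963

0.0096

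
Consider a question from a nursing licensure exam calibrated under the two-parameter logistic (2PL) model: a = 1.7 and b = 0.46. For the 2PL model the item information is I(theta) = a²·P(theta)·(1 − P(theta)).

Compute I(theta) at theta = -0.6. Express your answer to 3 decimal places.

0.351

P = 1/(1+e^{1.8020}) = 0.1416
P(1−P) = 0.1416 × 0.8584 = 0.1216
I = a² × P(1−P) = 1.7² × 0.1216 = 0.35129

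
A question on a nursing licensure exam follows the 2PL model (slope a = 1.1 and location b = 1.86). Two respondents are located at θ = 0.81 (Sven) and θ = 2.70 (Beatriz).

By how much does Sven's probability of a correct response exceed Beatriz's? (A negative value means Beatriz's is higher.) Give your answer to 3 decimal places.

-0.476

P(θ) = 1 / (1 + exp(−a(θ − b)))
P(Sven) = 0.2396  [exponent -1.1550]
P(Beatriz) = 0.7159  [exponent 0.9240]
Difference = 0.2396 − 0.7159 = -0.4763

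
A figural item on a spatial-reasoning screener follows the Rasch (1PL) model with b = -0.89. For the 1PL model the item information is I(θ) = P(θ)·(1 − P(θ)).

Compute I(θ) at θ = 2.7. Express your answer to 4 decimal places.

0.0261

P = 1/(1+e^{-3.5900}) = 0.9731
P(1−P) = 0.9731 × 0.0269 = 0.0261
I = P(1−P) = 0.02614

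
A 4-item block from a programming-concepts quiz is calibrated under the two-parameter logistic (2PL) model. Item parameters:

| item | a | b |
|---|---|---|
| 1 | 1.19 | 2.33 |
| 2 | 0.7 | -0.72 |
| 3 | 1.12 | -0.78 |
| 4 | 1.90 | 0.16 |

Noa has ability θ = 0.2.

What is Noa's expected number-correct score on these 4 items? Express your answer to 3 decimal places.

1.998

P(θ) = 1 / (1 + exp(−a(θ − b)))
P_1 = 1/(1+e^{2.5347}) = 0.0735
P_2 = 1/(1+e^{-0.6440}) = 0.6557
P_3 = 1/(1+e^{-1.0976}) = 0.7498
P_4 = 1/(1+e^{-0.0760}) = 0.5190
E[score] = 0.0735 + 0.6557 + 0.7498 + 0.5190 = 1.9979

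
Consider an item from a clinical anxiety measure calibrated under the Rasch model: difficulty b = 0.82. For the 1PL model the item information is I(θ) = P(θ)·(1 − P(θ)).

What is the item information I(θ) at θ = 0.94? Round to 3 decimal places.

P = 1/(1+e^{-0.1200}) = 0.5300
P(1−P) = 0.5300 × 0.4700 = 0.2491
I = P(1−P) = 0.24910

0.249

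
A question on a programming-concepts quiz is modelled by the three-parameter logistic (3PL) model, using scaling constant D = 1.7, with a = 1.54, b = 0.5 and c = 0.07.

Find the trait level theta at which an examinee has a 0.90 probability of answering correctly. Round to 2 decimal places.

P(theta) = c + (1 − c) · 1 / (1 + exp(−D·a(theta − b)))
Remove guessing floor: (0.90 − 0.07)/(1 − 0.07) = 0.8925
logit = ln(0.8925/0.1075) = 2.1163
theta = b + logit/(1.7·a) = 0.5 + 2.1163/2.6180 = 1.3083

1.31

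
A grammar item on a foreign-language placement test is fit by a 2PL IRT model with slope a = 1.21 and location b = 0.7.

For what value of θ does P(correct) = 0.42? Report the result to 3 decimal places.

0.433

P(θ) = 1 / (1 + exp(−a(θ − b)))
logit = ln(0.4200/0.5800) = -0.3228
θ = b + logit/(a) = 0.7 + (-0.3228)/1.2100 = 0.4332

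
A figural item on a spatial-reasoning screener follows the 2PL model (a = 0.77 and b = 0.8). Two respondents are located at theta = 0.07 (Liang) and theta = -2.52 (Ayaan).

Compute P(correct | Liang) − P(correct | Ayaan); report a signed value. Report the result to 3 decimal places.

P(theta) = 1 / (1 + exp(−a(theta − b)))
P(Liang) = 0.3631  [exponent -0.5621]
P(Ayaan) = 0.0720  [exponent -2.5564]
Difference = 0.3631 − 0.0720 = 0.2911

0.291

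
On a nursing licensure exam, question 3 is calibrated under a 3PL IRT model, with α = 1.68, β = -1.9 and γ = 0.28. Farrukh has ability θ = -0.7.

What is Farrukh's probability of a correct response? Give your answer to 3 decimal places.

0.915

P(θ) = γ + (1 − γ) · 1 / (1 + exp(−α(θ − β)))
Exponent: 1.68 × (-0.7 − (-1.9)) = 2.0160
1/(1 + e^{-2.0160}) = 0.8825
P = 0.28 + 0.72 × 0.8825 = 0.9154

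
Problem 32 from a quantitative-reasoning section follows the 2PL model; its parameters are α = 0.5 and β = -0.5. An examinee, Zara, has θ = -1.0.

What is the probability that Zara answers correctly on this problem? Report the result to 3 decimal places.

P(θ) = 1 / (1 + exp(−α(θ − β)))
Exponent: 0.5 × (-1.0 − (-0.5)) = -0.2500
1/(1 + e^{0.2500}) = 0.4378

0.438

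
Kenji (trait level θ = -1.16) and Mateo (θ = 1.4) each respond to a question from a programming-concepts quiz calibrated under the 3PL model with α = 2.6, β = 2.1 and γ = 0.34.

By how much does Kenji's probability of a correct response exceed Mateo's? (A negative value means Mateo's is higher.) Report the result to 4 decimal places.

P(θ) = γ + (1 − γ) · 1 / (1 + exp(−α(θ − β)))
P(Kenji) = 0.3401  [exponent -8.4760]
P(Mateo) = 0.4320  [exponent -1.8200]
Difference = 0.3401 − 0.4320 = -0.0919

-0.0919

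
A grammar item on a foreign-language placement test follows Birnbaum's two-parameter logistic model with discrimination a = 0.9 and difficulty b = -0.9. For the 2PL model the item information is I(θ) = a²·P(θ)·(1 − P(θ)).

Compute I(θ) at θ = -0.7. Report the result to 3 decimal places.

P = 1/(1+e^{-0.1800}) = 0.5449
P(1−P) = 0.5449 × 0.4551 = 0.2480
I = a² × P(1−P) = 0.9² × 0.2480 = 0.20087

0.201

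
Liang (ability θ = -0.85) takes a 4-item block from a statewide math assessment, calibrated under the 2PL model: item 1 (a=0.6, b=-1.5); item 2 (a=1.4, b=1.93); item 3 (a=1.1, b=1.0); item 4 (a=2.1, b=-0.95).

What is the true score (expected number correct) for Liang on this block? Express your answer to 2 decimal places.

1.28

P(θ) = 1 / (1 + exp(−a(θ − b)))
P_1 = 1/(1+e^{-0.3900}) = 0.5963
P_2 = 1/(1+e^{3.8920}) = 0.0200
P_3 = 1/(1+e^{2.0350}) = 0.1156
P_4 = 1/(1+e^{-0.2100}) = 0.5523
E[score] = 0.5963 + 0.0200 + 0.1156 + 0.5523 = 1.2842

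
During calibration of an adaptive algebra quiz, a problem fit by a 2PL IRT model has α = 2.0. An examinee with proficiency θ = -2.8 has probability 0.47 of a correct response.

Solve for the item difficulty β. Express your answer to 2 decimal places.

-2.74

P(θ) = 1 / (1 + exp(−α(θ − β)))
logit(0.47) = ln(0.47/0.53) = -0.1201
β = θ − logit/(α) = -2.8 − (-0.1201)/2.0000 = -2.7399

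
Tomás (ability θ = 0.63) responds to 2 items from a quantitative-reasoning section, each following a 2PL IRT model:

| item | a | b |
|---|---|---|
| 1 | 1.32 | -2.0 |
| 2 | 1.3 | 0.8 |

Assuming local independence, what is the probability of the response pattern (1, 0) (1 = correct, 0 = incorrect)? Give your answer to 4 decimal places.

0.5383

P(θ) = 1 / (1 + exp(−a(θ − b)))
P_1 = 1/(1+e^{-3.4716}) = 0.9699
P_2 = 1/(1+e^{0.2210}) = 0.4450
L = P_1 × (1−P_2) = 0.9699 × 0.5550 = 0.53830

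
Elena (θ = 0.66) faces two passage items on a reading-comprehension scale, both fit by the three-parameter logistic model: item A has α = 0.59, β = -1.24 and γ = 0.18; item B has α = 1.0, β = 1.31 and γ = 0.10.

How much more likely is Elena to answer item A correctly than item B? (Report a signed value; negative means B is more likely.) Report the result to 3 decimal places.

0.390

P(θ) = γ + (1 − γ) · 1 / (1 + exp(−α(θ − β)))
P_A = 0.7984
P_B = 0.4087
P_A − P_B = 0.3897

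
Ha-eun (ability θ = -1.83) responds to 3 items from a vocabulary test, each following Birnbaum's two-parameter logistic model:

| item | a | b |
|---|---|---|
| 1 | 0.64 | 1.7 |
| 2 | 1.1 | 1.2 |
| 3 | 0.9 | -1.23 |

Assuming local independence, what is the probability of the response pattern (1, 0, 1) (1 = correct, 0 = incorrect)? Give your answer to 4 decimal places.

P(θ) = 1 / (1 + exp(−a(θ − b)))
P_1 = 1/(1+e^{2.2592}) = 0.0946
P_2 = 1/(1+e^{3.3330}) = 0.0345
P_3 = 1/(1+e^{0.5400}) = 0.3682
L = P_1 × (1−P_2) × P_3 = 0.0946 × 0.9655 × 0.3682 = 0.03362

0.0336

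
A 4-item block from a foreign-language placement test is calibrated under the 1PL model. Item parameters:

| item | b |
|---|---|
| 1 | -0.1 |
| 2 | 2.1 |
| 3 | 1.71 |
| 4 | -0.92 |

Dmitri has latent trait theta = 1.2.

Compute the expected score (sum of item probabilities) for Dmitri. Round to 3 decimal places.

2.343

P(theta) = 1 / (1 + exp(−(theta − b)))
P_1 = 1/(1+e^{-1.3000}) = 0.7858
P_2 = 1/(1+e^{0.9000}) = 0.2891
P_3 = 1/(1+e^{0.5100}) = 0.3752
P_4 = 1/(1+e^{-2.1200}) = 0.8928
E[score] = 0.7858 + 0.2891 + 0.3752 + 0.8928 = 2.3429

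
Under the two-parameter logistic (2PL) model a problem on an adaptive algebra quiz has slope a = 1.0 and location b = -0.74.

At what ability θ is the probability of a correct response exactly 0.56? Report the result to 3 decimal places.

P(θ) = 1 / (1 + exp(−a(θ − b)))
logit = ln(0.5600/0.4400) = 0.2412
θ = b + logit/(a) = -0.74 + 0.2412/1.0000 = -0.4988

-0.499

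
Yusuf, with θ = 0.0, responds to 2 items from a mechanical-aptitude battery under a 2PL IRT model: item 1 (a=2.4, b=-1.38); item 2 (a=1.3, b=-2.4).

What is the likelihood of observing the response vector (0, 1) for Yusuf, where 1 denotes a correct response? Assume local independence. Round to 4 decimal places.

P(θ) = 1 / (1 + exp(−a(θ − b)))
P_1 = 1/(1+e^{-3.3120}) = 0.9648
P_2 = 1/(1+e^{-3.1200}) = 0.9577
L = (1−P_1) × P_2 = 0.0352 × 0.9577 = 0.03367

0.0337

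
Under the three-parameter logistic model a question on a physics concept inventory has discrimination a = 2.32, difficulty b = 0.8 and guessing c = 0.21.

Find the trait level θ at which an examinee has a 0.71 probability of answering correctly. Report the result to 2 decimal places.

1.03

P(θ) = c + (1 − c) · 1 / (1 + exp(−a(θ − b)))
Remove guessing floor: (0.71 − 0.21)/(1 − 0.21) = 0.6329
logit = ln(0.6329/0.3671) = 0.5447
θ = b + logit/(a) = 0.8 + 0.5447/2.3200 = 1.0348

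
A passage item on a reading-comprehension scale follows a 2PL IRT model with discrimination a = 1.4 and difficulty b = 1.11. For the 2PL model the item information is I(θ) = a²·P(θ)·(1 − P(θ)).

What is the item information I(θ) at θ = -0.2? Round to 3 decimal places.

0.233

P = 1/(1+e^{1.8340}) = 0.1378
P(1−P) = 0.1378 × 0.8622 = 0.1188
I = a² × P(1−P) = 1.4² × 0.1188 = 0.23282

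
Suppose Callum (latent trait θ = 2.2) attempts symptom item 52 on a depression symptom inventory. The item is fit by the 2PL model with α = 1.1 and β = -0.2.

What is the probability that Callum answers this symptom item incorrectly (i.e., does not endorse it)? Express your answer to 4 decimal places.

P(θ) = 1 / (1 + exp(−α(θ − β)))
Exponent: 1.1 × (2.2 − (-0.2)) = 2.6400
1/(1 + e^{-2.6400}) = 0.9334
P(incorrect) = 1 − 0.9334 = 0.0666

0.0666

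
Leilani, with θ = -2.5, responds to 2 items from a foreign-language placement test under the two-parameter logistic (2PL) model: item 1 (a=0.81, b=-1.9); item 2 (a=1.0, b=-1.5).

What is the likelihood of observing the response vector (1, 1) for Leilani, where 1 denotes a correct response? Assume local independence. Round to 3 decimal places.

0.102

P(θ) = 1 / (1 + exp(−a(θ − b)))
P_1 = 1/(1+e^{0.4860}) = 0.3808
P_2 = 1/(1+e^{1.0000}) = 0.2689
L = P_1 × P_2 = 0.3808 × 0.2689 = 0.10242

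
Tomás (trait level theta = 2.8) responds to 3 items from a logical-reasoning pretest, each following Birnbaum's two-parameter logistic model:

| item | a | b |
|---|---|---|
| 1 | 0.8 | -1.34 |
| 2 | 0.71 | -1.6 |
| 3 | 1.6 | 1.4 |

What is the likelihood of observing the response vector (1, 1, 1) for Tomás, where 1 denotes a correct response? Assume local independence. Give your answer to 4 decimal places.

P(theta) = 1 / (1 + exp(−a(theta − b)))
P_1 = 1/(1+e^{-3.3120}) = 0.9648
P_2 = 1/(1+e^{-3.1240}) = 0.9579
P_3 = 1/(1+e^{-2.2400}) = 0.9038
L = P_1 × P_2 × P_3 = 0.9648 × 0.9579 × 0.9038 = 0.83527

0.8353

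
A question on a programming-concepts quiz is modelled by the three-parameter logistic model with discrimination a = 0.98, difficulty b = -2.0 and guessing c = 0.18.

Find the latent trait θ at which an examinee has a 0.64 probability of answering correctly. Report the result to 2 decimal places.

P(θ) = c + (1 − c) · 1 / (1 + exp(−a(θ − b)))
Remove guessing floor: (0.64 − 0.18)/(1 − 0.18) = 0.5610
logit = ln(0.5610/0.4390) = 0.2451
θ = b + logit/(a) = -2.0 + 0.2451/0.9800 = -1.7499

-1.75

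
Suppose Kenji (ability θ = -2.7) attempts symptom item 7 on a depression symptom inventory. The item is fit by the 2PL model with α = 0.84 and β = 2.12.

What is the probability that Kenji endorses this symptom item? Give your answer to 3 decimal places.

0.017

P(θ) = 1 / (1 + exp(−α(θ − β)))
Exponent: 0.84 × (-2.7 − 2.12) = -4.0488
1/(1 + e^{4.0488}) = 0.0171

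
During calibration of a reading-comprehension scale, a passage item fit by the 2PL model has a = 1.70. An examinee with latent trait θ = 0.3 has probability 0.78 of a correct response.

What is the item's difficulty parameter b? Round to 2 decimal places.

-0.44

P(θ) = 1 / (1 + exp(−a(θ − b)))
logit(0.78) = ln(0.78/0.22) = 1.2657
b = θ − logit/(a) = 0.3 − 1.2657/1.7000 = -0.4445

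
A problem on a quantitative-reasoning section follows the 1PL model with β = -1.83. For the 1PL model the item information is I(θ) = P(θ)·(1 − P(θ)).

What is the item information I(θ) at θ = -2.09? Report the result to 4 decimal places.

P = 1/(1+e^{0.2600}) = 0.4354
P(1−P) = 0.4354 × 0.5646 = 0.2458
I = P(1−P) = 0.24582

0.2458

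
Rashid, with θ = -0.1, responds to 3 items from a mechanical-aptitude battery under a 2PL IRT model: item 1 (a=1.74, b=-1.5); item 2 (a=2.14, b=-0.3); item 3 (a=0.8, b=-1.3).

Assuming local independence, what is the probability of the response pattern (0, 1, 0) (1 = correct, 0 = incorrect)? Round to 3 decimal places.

P(θ) = 1 / (1 + exp(−a(θ − b)))
P_1 = 1/(1+e^{-2.4360}) = 0.9195
P_2 = 1/(1+e^{-0.4280}) = 0.6054
P_3 = 1/(1+e^{-0.9600}) = 0.7231
L = (1−P_1) × P_2 × (1−P_3) = 0.0805 × 0.6054 × 0.2769 = 0.01349

0.013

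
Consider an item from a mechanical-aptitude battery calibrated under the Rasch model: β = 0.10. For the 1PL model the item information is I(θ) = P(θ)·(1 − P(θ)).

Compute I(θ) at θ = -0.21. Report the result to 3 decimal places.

P = 1/(1+e^{0.3100}) = 0.4231
P(1−P) = 0.4231 × 0.5769 = 0.2441
I = P(1−P) = 0.24409

0.244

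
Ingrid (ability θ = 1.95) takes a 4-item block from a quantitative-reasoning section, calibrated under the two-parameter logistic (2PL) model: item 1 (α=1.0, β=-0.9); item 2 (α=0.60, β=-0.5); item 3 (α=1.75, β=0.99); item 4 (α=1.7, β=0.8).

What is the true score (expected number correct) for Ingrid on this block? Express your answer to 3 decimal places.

3.477

P(θ) = 1 / (1 + exp(−α(θ − β)))
P_1 = 1/(1+e^{-2.8500}) = 0.9453
P_2 = 1/(1+e^{-1.4700}) = 0.8131
P_3 = 1/(1+e^{-1.6800}) = 0.8429
P_4 = 1/(1+e^{-1.9550}) = 0.8760
E[score] = 0.9453 + 0.8131 + 0.8429 + 0.8760 = 3.4773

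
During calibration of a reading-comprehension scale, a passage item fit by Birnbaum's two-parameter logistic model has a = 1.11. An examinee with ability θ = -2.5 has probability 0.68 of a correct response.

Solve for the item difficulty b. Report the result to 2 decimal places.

-3.18

P(θ) = 1 / (1 + exp(−a(θ − b)))
logit(0.68) = ln(0.68/0.32) = 0.7538
b = θ − logit/(a) = -2.5 − 0.7538/1.1100 = -3.1791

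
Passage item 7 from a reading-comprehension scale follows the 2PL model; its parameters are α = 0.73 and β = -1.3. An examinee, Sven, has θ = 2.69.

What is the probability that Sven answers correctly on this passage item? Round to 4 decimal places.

0.9485

P(θ) = 1 / (1 + exp(−α(θ − β)))
Exponent: 0.73 × (2.69 − (-1.3)) = 2.9127
1/(1 + e^{-2.9127}) = 0.9485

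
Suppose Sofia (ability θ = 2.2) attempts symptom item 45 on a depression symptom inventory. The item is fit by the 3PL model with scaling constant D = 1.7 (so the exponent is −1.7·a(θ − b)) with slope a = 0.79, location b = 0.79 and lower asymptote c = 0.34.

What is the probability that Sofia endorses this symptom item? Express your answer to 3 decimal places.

0.914

P(θ) = c + (1 − c) · 1 / (1 + exp(−D·a(θ − b)))
Exponent: 1.7 × 0.79 × (2.2 − 0.79) = 1.8936
1/(1 + e^{-1.8936}) = 0.8692
P = 0.34 + 0.66 × 0.8692 = 0.9137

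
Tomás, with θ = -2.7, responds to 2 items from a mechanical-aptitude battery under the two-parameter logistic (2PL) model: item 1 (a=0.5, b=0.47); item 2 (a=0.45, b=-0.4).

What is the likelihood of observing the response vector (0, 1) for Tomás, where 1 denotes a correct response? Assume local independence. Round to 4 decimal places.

0.2175

P(θ) = 1 / (1 + exp(−a(θ − b)))
P_1 = 1/(1+e^{1.5850}) = 0.1701
P_2 = 1/(1+e^{1.0350}) = 0.2621
L = (1−P_1) × P_2 = 0.8299 × 0.2621 = 0.21753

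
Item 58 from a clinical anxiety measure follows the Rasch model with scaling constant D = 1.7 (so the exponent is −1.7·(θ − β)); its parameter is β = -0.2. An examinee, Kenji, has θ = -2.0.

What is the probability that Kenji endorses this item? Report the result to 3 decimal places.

P(θ) = 1 / (1 + exp(−D·(θ − β)))
Exponent: 1.7 × (-2.0 − (-0.2)) = -3.0600
1/(1 + e^{3.0600}) = 0.0448
P = 0.0448

0.045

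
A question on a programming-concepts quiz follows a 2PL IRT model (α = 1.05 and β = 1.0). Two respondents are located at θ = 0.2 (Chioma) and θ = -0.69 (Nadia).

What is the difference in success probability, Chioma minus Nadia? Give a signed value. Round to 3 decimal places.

0.157

P(θ) = 1 / (1 + exp(−α(θ − β)))
P(Chioma) = 0.3015  [exponent -0.8400]
P(Nadia) = 0.1450  [exponent -1.7745]
Difference = 0.3015 − 0.1450 = 0.1566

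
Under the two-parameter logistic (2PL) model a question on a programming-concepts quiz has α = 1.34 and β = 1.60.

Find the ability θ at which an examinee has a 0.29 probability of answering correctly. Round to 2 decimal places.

P(θ) = 1 / (1 + exp(−α(θ − β)))
logit = ln(0.2900/0.7100) = -0.8954
θ = β + logit/(α) = 1.60 + (-0.8954)/1.3400 = 0.9318

0.93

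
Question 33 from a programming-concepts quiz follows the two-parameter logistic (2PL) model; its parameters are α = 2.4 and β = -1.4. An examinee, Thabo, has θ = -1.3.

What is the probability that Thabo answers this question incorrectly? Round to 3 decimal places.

P(θ) = 1 / (1 + exp(−α(θ − β)))
Exponent: 2.4 × (-1.3 − (-1.4)) = 0.2400
1/(1 + e^{-0.2400}) = 0.5597
P(incorrect) = 1 − 0.5597 = 0.4403

0.440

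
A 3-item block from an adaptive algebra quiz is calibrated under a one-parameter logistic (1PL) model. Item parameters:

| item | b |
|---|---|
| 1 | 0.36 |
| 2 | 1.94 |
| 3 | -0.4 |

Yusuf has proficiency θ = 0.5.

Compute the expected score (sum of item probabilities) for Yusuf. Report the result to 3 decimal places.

P(θ) = 1 / (1 + exp(−(θ − b)))
P_1 = 1/(1+e^{-0.1400}) = 0.5349
P_2 = 1/(1+e^{1.4400}) = 0.1915
P_3 = 1/(1+e^{-0.9000}) = 0.7109
E[score] = 0.5349 + 0.1915 + 0.7109 = 1.4374

1.437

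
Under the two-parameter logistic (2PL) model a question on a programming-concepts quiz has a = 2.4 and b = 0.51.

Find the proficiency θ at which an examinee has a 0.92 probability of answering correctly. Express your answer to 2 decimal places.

P(θ) = 1 / (1 + exp(−a(θ − b)))
logit = ln(0.9200/0.0800) = 2.4423
θ = b + logit/(a) = 0.51 + 2.4423/2.4000 = 1.5276

1.53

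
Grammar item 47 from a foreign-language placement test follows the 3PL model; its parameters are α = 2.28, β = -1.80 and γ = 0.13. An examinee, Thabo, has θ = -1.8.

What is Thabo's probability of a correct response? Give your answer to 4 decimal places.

P(θ) = γ + (1 − γ) · 1 / (1 + exp(−α(θ − β)))
Exponent: 2.28 × (-1.8 − (-1.80)) = 0.0000
1/(1 + e^{0.0000}) = 0.5000
P = 0.13 + 0.87 × 0.5000 = 0.5650

0.5650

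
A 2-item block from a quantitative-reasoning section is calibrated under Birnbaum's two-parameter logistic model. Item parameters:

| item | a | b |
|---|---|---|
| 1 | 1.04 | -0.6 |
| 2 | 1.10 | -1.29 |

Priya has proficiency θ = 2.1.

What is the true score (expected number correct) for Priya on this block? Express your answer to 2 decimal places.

1.92

P(θ) = 1 / (1 + exp(−a(θ − b)))
P_1 = 1/(1+e^{-2.8080}) = 0.9431
P_2 = 1/(1+e^{-3.7290}) = 0.9765
E[score] = 0.9431 + 0.9765 = 1.9197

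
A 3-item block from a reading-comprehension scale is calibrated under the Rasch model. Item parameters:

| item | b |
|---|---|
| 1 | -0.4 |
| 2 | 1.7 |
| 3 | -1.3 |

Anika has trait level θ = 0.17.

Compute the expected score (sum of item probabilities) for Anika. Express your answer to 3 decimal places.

1.630

P(θ) = 1 / (1 + exp(−(θ − b)))
P_1 = 1/(1+e^{-0.5700}) = 0.6388
P_2 = 1/(1+e^{1.5300}) = 0.1780
P_3 = 1/(1+e^{-1.4700}) = 0.8131
E[score] = 0.6388 + 0.1780 + 0.8131 = 1.6298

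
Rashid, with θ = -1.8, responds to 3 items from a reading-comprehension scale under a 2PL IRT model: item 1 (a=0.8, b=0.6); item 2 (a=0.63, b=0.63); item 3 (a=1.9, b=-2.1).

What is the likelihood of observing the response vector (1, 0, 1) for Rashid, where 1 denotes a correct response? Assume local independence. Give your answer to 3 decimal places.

0.067

P(θ) = 1 / (1 + exp(−a(θ − b)))
P_1 = 1/(1+e^{1.9200}) = 0.1279
P_2 = 1/(1+e^{1.5309}) = 0.1779
P_3 = 1/(1+e^{-0.5700}) = 0.6388
L = P_1 × (1−P_2) × P_3 = 0.1279 × 0.8221 × 0.6388 = 0.06715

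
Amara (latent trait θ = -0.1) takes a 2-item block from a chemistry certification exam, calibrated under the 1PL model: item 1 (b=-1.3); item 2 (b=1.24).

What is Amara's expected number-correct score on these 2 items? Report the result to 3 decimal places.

0.976

P(θ) = 1 / (1 + exp(−(θ − b)))
P_1 = 1/(1+e^{-1.2000}) = 0.7685
P_2 = 1/(1+e^{1.3400}) = 0.2075
E[score] = 0.7685 + 0.2075 = 0.9760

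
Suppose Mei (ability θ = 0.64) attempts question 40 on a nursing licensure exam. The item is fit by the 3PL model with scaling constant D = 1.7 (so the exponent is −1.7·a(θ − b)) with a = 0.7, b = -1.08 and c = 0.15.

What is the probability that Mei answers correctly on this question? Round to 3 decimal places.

P(θ) = c + (1 − c) · 1 / (1 + exp(−D·a(θ − b)))
Exponent: 1.7 × 0.7 × (0.64 − (-1.08)) = 2.0468
1/(1 + e^{-2.0468}) = 0.8856
P = 0.15 + 0.85 × 0.8856 = 0.9028

0.903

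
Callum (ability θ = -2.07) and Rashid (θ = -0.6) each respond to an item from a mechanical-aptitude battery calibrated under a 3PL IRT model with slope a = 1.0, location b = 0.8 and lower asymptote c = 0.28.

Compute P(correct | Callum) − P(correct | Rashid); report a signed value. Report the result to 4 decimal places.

P(θ) = c + (1 − c) · 1 / (1 + exp(−a(θ − b)))
P(Callum) = 0.3186  [exponent -2.8700]
P(Rashid) = 0.4224  [exponent -1.4000]
Difference = 0.3186 − 0.4224 = -0.1038

-0.1038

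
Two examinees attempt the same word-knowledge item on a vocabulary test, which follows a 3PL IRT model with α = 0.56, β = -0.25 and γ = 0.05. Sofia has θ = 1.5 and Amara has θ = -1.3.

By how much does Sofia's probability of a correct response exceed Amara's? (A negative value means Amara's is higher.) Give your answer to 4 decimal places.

0.3515

P(θ) = γ + (1 − γ) · 1 / (1 + exp(−α(θ − β)))
P(Sofia) = 0.7408  [exponent 0.9800]
P(Amara) = 0.3892  [exponent -0.5880]
Difference = 0.7408 − 0.3892 = 0.3515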